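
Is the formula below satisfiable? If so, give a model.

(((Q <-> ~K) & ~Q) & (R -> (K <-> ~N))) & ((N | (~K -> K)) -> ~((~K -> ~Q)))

The formula is unsatisfiable.

Case K = True: the conjunct (N | (~K -> K)) -> ~((~K -> ~Q)) becomes (N | True) -> ~True = False.
Case K = False: the formula simplifies to ((Q & ~Q) & (R -> N)) & (N -> ~(~Q)).
  Q = True: the conjunct ~Q is False.
  Q = False: the conjunct Q is False.
Both cases fail — unsatisfiable.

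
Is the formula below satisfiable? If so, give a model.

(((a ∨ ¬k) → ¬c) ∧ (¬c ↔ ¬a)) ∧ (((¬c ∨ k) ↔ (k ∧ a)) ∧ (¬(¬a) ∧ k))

The formula is unsatisfiable.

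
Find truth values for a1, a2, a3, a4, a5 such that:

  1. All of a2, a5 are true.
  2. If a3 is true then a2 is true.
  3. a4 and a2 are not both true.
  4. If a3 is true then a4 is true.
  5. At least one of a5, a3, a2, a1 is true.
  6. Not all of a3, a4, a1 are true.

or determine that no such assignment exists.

a1 = True, a2 = True, a3 = False, a4 = False, a5 = True

  (1) {a2, a5}: all 2 true ✓
  (2) a3=F ⇒ a2: vacuous ✓
  (3) a4=F, a2=T — not both ✓
  (4) a3=F ⇒ a4: vacuous ✓
  (5) {a5, a3, a2, a1}: 3 true — at least one ✓
  (6) {a3, a4, a1}: 1/3 true — not all ✓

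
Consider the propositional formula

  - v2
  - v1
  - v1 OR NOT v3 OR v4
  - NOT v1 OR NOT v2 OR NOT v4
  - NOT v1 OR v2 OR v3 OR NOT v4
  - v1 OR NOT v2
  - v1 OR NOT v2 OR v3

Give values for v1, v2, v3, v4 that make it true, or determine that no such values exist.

Unit clause (v2) forces v2 = True.
Unit clause (v1) forces v1 = True.
In (NOT v1 OR NOT v2 OR NOT v4) only NOT v4 is left, so v4 = False.
Set v3 = True.
Check each clause:
  (v2): v2 holds.
  (v1): v1 holds.
  (v1 OR NOT v3 OR v4): v1 holds.
  (NOT v1 OR NOT v2 OR NOT v4): NOT v4 holds.
  (NOT v1 OR v2 OR v3 OR NOT v4): v2 holds.
  (v1 OR NOT v2): v1 holds.
  (v1 OR NOT v2 OR v3): v1 holds.
All clauses satisfied.

v1 = True; v2 = True; v3 = True; v4 = False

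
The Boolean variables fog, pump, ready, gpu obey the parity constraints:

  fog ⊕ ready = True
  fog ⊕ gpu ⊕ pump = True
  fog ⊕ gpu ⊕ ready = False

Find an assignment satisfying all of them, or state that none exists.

fog=T; pump=T; ready=F; gpu=T

fog ⊕ ready = T ⊕ F = True ✓
fog ⊕ gpu ⊕ pump = T ⊕ T ⊕ T = True ✓
fog ⊕ gpu ⊕ ready = T ⊕ T ⊕ F = False ✓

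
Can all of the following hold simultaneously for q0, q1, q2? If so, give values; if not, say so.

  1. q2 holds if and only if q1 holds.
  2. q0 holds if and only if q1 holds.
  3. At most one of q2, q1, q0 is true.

q0: False; q1: False; q2: False

  (1) q2=F, q1=F — same ✓
  (2) q0=F, q1=F — same ✓
  (3) {q2, q1, q0}: 0 true — at most one ✓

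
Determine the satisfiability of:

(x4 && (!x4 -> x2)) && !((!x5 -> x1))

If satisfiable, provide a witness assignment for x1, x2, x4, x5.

x1 = False, x2 = False, x4 = True, x5 = False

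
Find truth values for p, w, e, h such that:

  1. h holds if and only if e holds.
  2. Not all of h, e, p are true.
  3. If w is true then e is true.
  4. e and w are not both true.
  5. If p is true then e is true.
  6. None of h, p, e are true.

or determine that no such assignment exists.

p: False, w: False, e: False, h: False

  (1) h=F, e=F — same ✓
  (2) {h, e, p}: 0/3 true — not all ✓
  (3) w=F ⇒ e: vacuous ✓
  (4) e=F, w=F — not both ✓
  (5) p=F ⇒ e: vacuous ✓
  (6) {h, p, e}: 0 true — none ✓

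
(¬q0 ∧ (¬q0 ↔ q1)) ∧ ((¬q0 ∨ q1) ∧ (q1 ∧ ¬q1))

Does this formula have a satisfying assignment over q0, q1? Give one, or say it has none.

No satisfying assignment exists.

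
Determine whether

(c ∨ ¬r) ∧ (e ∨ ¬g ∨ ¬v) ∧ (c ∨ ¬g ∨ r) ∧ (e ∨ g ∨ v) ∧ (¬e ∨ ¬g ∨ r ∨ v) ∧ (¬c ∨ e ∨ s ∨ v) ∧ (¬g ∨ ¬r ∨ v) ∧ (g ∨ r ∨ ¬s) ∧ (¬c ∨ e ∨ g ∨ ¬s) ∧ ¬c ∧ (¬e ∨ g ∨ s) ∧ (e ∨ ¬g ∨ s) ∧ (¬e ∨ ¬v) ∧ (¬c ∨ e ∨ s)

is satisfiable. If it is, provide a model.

Unit clause (¬c) forces c = False.
In (c ∨ ¬r) only ¬r is left, so r = False.
In (c ∨ ¬g ∨ r) only ¬g is left, so g = False.
In (g ∨ r ∨ ¬s) only ¬s is left, so s = False.
In (¬e ∨ g ∨ s) only ¬e is left, so e = False.
In (e ∨ g ∨ v) only v is left, so v = True.
All clauses satisfied.

c = False, s = False, r = False, e = False, g = False, v = True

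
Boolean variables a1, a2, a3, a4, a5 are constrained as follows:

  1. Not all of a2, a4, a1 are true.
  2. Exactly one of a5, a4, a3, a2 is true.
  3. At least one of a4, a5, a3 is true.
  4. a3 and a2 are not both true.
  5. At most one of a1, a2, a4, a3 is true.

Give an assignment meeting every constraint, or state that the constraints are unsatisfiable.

a1: False, a2: False, a3: False, a4: True, a5: False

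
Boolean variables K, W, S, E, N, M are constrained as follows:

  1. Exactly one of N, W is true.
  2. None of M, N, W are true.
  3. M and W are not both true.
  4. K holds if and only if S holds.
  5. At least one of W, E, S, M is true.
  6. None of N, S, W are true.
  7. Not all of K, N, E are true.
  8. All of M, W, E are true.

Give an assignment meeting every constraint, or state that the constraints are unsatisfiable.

UNSATISFIABLE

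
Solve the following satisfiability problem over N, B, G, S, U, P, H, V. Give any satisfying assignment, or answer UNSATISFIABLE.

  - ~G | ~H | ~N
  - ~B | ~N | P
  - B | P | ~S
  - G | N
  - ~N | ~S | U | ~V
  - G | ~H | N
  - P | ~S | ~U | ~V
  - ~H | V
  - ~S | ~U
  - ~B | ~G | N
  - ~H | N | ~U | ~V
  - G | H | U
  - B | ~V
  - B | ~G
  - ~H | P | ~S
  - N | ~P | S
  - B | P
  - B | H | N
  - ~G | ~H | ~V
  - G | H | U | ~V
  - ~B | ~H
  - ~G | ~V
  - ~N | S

N=T; B=T; G=T; S=T; U=F; P=T; H=F; V=F

Try N = False:
  (G | N) forces G = True.
  (~B | ~G | N) forces B = False.
  clause (B | ~G) is falsified — backtrack.
So N = True.
  then (~N | S) forces S = True.
  then (~S | ~U) forces U = False.
  then (~N | ~S | U | ~V) forces V = False.
  then (~H | V) forces H = False.
  then (G | H | U) forces G = True.
  then (B | ~G) forces B = True.
  then (~B | ~N | P) forces P = True.
All clauses satisfied.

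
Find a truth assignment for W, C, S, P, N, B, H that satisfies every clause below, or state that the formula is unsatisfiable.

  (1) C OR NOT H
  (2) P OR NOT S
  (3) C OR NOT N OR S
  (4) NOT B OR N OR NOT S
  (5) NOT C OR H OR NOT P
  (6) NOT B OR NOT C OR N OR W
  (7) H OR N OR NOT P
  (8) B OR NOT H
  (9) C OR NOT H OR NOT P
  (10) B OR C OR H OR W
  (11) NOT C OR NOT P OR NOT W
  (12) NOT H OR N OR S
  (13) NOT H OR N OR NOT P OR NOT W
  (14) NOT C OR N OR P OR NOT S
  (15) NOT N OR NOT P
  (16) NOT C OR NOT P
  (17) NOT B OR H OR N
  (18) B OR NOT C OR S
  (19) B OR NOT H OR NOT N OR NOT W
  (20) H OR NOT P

W = True; C = False; S = False; P = False; N = False; B = False; H = False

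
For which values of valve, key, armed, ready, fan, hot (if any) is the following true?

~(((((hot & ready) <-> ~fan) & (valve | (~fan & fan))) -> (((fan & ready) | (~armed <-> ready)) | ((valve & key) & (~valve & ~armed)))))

valve=T, key=F, armed=F, ready=F, fan=T, hot=T

  ~(((((hot & ready) <-> ~fan) & (valve | (~fan & fan))) -> (((fan & ready) | (~armed <-> ready)) | ((valve & key) & (~valve & ~armed))))) = True
    (((hot & ready) <-> ~fan) & (valve | (~fan & fan))) -> (((fan & ready) | (~armed <-> ready)) | ((valve & key) & (~valve & ~armed))) = False
      ((hot & ready) <-> ~fan) & (valve | (~fan & fan)) = True
        (hot & ready) <-> ~fan = True
          hot & ready = False
          ~fan = False
        valve | (~fan & fan) = True
          ~fan & fan = False
            ~fan = False
      ((fan & ready) | (~armed <-> ready)) | ((valve & key) & (~valve & ~armed)) = False
        (fan & ready) | (~armed <-> ready) = False
          fan & ready = False
          ~armed <-> ready = False
            ~armed = True
        (valve & key) & (~valve & ~armed) = False
          valve & key = False
          ~valve & ~armed = False
            ~valve = False
            ~armed = True
The formula evaluates to True.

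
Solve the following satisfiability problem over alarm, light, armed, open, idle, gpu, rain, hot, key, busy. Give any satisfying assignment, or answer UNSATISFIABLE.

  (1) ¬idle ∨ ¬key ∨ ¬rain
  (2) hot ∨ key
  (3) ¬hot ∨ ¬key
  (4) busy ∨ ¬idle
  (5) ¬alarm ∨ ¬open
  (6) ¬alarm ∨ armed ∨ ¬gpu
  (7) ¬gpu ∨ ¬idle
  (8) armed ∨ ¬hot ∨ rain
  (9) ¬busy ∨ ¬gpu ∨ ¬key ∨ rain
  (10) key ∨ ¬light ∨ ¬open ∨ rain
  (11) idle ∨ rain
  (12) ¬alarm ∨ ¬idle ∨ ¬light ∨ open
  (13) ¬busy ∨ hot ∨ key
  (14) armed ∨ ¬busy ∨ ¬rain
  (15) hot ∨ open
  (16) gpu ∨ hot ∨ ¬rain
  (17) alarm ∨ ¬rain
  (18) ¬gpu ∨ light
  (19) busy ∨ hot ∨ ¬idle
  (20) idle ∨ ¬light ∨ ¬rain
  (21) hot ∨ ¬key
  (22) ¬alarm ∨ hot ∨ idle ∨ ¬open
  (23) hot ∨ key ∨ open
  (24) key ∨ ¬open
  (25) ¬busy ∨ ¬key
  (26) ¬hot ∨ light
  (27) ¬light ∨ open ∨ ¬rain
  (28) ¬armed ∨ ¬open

alarm=F, light=T, armed=T, open=F, idle=T, gpu=F, rain=F, hot=T, key=F, busy=T

Set alarm = False.
  then (alarm ∨ ¬rain) forces rain = False.
  then (idle ∨ rain) forces idle = True.
  then (busy ∨ ¬idle) forces busy = True.
  then (¬gpu ∨ ¬idle) forces gpu = False.
  then (¬busy ∨ ¬key) forces key = False.
  then (hot ∨ key) forces hot = True.
  then (armed ∨ ¬hot ∨ rain) forces armed = True.
  then (key ∨ ¬open) forces open = False.
  then (¬hot ∨ light) forces light = True.
All clauses satisfied.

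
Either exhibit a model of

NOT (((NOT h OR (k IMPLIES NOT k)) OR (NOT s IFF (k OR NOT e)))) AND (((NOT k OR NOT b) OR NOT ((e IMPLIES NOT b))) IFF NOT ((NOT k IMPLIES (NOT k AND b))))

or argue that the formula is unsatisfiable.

s = True, b = True, k = True, h = True, e = False

  NOT (((NOT h OR (k IMPLIES NOT k)) OR (NOT s IFF (k OR NOT e)))) = True
    (NOT h OR (k IMPLIES NOT k)) OR (NOT s IFF (k OR NOT e)) = False
      NOT h OR (k IMPLIES NOT k) = False
        NOT h = False
        k IMPLIES NOT k = False
          NOT k = False
      NOT s IFF (k OR NOT e) = False
        NOT s = False
        k OR NOT e = True
          NOT e = True
  ((NOT k OR NOT b) OR NOT ((e IMPLIES NOT b))) IFF NOT ((NOT k IMPLIES (NOT k AND b))) = True
    (NOT k OR NOT b) OR NOT ((e IMPLIES NOT b)) = False
      NOT k OR NOT b = False
        NOT k = False
        NOT b = False
      NOT ((e IMPLIES NOT b)) = False
        e IMPLIES NOT b = True
          NOT b = False
    NOT ((NOT k IMPLIES (NOT k AND b))) = False
      NOT k IMPLIES (NOT k AND b) = True
        NOT k = False
        NOT k AND b = False
          NOT k = False
Both conjuncts True, so the formula holds.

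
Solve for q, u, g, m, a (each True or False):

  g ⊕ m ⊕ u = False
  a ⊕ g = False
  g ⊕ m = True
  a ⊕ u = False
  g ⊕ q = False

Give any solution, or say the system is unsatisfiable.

q = True, u = True, g = True, m = False, a = True

g ⊕ m ⊕ u = T ⊕ F ⊕ T = False ✓
a ⊕ g = T ⊕ T = False ✓
g ⊕ m = T ⊕ F = True ✓
a ⊕ u = T ⊕ T = False ✓
g ⊕ q = T ⊕ T = False ✓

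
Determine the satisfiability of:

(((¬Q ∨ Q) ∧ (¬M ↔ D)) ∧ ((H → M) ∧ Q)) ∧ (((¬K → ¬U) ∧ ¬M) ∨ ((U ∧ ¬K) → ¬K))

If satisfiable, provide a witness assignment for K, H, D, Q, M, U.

K = False, H = False, D = False, Q = True, M = True, U = False

  ((¬Q ∨ Q) ∧ (¬M ↔ D)) ∧ ((H → M) ∧ Q) = True
    (¬Q ∨ Q) ∧ (¬M ↔ D) = True
      ¬Q ∨ Q = True
        ¬Q = False
      ¬M ↔ D = True
        ¬M = False
    (H → M) ∧ Q = True
      H → M = True
  ((¬K → ¬U) ∧ ¬M) ∨ ((U ∧ ¬K) → ¬K) = True
    (¬K → ¬U) ∧ ¬M = False
      ¬K → ¬U = True
        ¬K = True
        ¬U = True
      ¬M = False
    (U ∧ ¬K) → ¬K = True
      U ∧ ¬K = False
        ¬K = True
      ¬K = True
Both conjuncts True, so the formula holds.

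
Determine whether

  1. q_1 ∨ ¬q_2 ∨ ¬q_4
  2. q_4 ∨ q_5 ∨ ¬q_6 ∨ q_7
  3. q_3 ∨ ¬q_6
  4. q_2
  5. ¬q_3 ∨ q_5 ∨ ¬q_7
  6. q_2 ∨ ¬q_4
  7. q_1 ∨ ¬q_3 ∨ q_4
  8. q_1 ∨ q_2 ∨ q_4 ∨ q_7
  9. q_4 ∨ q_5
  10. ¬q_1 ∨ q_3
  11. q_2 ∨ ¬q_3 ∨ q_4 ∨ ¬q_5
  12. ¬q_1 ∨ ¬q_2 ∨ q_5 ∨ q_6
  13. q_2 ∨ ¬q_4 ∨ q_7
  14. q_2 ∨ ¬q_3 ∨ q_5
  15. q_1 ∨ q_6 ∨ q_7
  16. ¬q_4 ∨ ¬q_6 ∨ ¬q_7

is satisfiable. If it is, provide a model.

Unit clause (q_2) forces q_2 = True.
Set q_1 = True.
  then (¬q_1 ∨ q_3) forces q_3 = True.
Set q_4 = True.
Set q_5 = False.
  then (¬q_3 ∨ q_5 ∨ ¬q_7) forces q_7 = False.
  then (¬q_1 ∨ ¬q_2 ∨ q_5 ∨ q_6) forces q_6 = True.
All clauses satisfied.

q_1 = True; q_2 = True; q_3 = True; q_4 = True; q_5 = False; q_6 = True; q_7 = False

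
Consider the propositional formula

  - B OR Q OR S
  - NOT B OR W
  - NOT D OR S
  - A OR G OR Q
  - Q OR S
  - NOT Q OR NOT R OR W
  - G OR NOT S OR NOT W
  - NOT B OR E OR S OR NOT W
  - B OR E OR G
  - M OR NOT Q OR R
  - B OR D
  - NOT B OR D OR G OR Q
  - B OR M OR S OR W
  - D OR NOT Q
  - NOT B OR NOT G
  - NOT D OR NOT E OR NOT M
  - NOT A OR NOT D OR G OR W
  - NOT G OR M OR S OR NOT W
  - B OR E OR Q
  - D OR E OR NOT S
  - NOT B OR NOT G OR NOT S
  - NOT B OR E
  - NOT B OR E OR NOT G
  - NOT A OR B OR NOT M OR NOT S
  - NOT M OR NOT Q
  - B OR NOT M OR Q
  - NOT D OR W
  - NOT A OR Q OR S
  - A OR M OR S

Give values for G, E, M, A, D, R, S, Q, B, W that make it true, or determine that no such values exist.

G = True, E = True, M = False, A = True, D = True, R = False, S = True, Q = False, B = False, W = True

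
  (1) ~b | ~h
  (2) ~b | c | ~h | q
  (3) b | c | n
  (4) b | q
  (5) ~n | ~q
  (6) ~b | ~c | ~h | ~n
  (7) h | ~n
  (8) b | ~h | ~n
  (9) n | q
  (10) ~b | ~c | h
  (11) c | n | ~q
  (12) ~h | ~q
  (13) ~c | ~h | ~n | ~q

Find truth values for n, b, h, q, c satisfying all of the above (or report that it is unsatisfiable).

n = False; b = False; h = False; q = True; c = True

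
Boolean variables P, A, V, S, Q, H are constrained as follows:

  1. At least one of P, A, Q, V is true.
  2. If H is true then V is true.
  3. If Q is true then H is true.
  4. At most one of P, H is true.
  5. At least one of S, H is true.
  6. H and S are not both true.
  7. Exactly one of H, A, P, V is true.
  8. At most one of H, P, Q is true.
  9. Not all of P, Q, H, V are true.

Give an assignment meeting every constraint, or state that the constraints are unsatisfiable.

P = False; A = False; V = True; S = True; Q = False; H = False

  (1) {P, A, Q, V}: 1 true — at least one ✓
  (2) H=F ⇒ V: vacuous ✓
  (3) Q=F ⇒ H: vacuous ✓
  (4) {P, H}: 0 true — at most one ✓
  (5) {S, H}: 1 true — at least one ✓
  (6) H=F, S=T — not both ✓
  (7) {H, A, P, V}: 1 true — exactly one ✓
  (8) {H, P, Q}: 0 true — at most one ✓
  (9) {P, Q, H, V}: 1/4 true — not all ✓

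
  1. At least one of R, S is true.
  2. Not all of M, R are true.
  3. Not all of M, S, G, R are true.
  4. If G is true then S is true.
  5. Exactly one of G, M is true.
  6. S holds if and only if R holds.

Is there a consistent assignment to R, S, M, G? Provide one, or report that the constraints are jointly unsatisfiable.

R = True, S = True, M = False, G = True

  (1) {R, S}: 2 true — at least one ✓
  (2) {M, R}: 1/2 true — not all ✓
  (3) {M, S, G, R}: 3/4 true — not all ✓
  (4) G=T ⇒ S: T ✓
  (5) {G, M}: 1 true — exactly one ✓
  (6) S=T, R=T — same ✓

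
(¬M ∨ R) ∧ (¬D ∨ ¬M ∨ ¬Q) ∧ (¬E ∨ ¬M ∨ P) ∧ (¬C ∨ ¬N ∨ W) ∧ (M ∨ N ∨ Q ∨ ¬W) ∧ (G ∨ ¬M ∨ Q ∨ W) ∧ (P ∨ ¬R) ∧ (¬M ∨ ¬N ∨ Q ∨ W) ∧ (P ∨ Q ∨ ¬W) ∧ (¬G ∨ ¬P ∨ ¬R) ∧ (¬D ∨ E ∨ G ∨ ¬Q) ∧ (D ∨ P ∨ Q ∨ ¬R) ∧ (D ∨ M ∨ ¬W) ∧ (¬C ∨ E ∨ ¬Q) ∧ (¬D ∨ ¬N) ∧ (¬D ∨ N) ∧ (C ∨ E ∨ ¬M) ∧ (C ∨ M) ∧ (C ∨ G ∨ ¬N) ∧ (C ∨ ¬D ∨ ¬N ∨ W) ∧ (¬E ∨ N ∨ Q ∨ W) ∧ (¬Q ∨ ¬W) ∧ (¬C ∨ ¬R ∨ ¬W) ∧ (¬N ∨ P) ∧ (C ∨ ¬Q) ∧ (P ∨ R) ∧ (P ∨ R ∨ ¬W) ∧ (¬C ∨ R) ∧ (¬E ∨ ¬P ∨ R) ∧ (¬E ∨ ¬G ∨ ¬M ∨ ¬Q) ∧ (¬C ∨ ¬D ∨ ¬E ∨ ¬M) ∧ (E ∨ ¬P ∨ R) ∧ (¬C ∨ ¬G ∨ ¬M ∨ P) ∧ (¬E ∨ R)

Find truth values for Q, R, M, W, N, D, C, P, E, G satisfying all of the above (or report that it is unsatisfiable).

Set Q = False.
Try R = False:
  (¬M ∨ R) forces M = False.
  (C ∨ M) forces C = True.
  clause (¬C ∨ R) is falsified — backtrack.
So R = True.
  then (P ∨ ¬R) forces P = True.
  then (¬G ∨ ¬P ∨ ¬R) forces G = False.
Set M = False.
  then (C ∨ M) forces C = True.
  then (¬C ∨ ¬R ∨ ¬W) forces W = False.
  then (¬C ∨ ¬N ∨ W) forces N = False.
  then (¬D ∨ N) forces D = False.
  then (¬E ∨ N ∨ Q ∨ W) forces E = False.
All clauses satisfied.

Q=F, R=T, M=F, W=F, N=F, D=F, C=T, P=T, E=F, G=F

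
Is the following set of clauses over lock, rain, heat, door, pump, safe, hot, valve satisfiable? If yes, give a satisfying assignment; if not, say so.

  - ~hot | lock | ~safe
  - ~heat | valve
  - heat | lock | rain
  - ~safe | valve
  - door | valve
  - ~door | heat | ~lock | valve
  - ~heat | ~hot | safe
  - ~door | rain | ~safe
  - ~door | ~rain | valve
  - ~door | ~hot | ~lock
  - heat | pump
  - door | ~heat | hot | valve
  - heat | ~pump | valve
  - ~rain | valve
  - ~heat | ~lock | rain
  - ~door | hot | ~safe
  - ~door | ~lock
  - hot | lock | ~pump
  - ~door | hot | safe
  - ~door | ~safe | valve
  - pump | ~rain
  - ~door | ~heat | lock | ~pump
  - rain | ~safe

lock: True, rain: True, heat: False, door: False, pump: True, safe: True, hot: True, valve: True

Set lock = True.
  then (~door | ~lock) forces door = False.
  then (door | valve) forces valve = True.
Set rain = True.
  then (pump | ~rain) forces pump = True.
Set heat = False.
Set safe = True.
Set hot = True.
All clauses satisfied.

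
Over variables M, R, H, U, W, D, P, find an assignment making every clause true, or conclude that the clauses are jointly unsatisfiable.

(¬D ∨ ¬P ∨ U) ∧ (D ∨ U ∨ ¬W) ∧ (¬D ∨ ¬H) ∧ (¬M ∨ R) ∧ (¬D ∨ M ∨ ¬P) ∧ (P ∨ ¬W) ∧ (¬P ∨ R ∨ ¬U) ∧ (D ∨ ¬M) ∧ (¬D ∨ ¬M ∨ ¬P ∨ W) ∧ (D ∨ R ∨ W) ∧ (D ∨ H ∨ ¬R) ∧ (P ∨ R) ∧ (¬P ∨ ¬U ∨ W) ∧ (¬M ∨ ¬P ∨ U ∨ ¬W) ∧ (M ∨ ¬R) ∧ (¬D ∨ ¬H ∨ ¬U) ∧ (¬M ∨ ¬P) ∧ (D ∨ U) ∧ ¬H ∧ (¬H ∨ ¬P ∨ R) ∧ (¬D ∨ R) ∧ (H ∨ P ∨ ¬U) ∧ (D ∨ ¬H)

M: True; R: True; H: False; U: False; W: False; D: True; P: False

Unit clause (¬H) forces H = False.
Try M = False:
  (M ∨ ¬R) forces R = False.
  (P ∨ R) forces P = True.
  (¬D ∨ M ∨ ¬P) forces D = False.
  (¬P ∨ R ∨ ¬U) forces U = False.
  clause (D ∨ U) is falsified — backtrack.
So M = True.
  then (¬M ∨ R) forces R = True.
  then (D ∨ ¬M) forces D = True.
  then (¬M ∨ ¬P) forces P = False.
  then (H ∨ P ∨ ¬U) forces U = False.
  then (P ∨ ¬W) forces W = False.
All clauses satisfied.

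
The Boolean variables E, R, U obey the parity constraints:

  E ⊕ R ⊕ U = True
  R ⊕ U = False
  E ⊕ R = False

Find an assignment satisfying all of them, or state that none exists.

E=T, R=T, U=T

E ⊕ R ⊕ U = T ⊕ T ⊕ T = True ✓
R ⊕ U = T ⊕ T = False ✓
E ⊕ R = T ⊕ T = False ✓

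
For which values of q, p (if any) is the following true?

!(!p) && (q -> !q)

q=F, p=T

  !(!p) = True
    !p = False
  q -> !q = True
    !q = True
Both conjuncts True, so the formula holds.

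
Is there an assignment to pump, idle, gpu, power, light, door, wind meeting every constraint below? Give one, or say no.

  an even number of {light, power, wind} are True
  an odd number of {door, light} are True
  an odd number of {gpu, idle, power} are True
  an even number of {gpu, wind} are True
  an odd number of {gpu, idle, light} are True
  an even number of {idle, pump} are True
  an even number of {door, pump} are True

pump=F; idle=F; gpu=F; power=T; light=T; door=F; wind=F

{light, power, wind}: 2 true → even ✓
{door, light}: 1 true → odd ✓
{gpu, idle, power}: 1 true → odd ✓
{gpu, wind}: 0 true → even ✓
{gpu, idle, light}: 1 true → odd ✓
{idle, pump}: 0 true → even ✓
{door, pump}: 0 true → even ✓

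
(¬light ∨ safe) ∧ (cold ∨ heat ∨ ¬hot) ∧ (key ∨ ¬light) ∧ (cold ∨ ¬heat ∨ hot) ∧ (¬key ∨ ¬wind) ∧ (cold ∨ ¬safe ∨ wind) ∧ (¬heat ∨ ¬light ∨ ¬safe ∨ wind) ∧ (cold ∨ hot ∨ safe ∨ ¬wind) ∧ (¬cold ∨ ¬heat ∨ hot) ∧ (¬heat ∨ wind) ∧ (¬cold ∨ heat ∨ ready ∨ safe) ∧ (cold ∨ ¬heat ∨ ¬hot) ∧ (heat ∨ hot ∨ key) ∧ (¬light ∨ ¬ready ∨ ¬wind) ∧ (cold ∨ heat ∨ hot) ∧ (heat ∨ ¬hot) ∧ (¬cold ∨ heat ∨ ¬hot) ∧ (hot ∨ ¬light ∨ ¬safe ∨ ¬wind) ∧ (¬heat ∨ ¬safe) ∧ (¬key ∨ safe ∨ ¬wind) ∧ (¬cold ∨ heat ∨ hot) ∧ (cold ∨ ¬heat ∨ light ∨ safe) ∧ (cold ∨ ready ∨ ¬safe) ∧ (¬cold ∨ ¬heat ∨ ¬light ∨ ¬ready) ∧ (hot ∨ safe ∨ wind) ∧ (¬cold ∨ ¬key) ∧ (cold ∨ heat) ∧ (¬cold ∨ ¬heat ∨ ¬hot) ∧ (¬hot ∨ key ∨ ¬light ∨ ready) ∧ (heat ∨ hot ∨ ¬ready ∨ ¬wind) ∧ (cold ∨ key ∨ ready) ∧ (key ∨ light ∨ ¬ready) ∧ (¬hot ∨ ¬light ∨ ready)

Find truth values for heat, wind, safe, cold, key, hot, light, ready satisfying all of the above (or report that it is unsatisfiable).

Case heat = True:
  (¬heat ∨ wind) forces wind = True.
  (¬key ∨ ¬wind) forces key = False.
  (key ∨ ¬light) forces light = False.
  (¬heat ∨ ¬safe) forces safe = False.
  (cold ∨ ¬heat ∨ light ∨ safe) forces cold = True.
  (¬cold ∨ ¬heat ∨ hot) forces hot = True.
  Clause (¬cold ∨ ¬heat ∨ ¬hot) is falsified — contradiction.
Case heat = False:
  (heat ∨ ¬hot) forces hot = False.
  (heat ∨ hot ∨ key) forces key = True.
  (¬key ∨ ¬wind) forces wind = False.
  (cold ∨ heat ∨ hot) forces cold = True.
  Clause (¬cold ∨ heat ∨ hot) is falsified — contradiction.
Both cases fail, so the formula is unsatisfiable.

UNSATISFIABLE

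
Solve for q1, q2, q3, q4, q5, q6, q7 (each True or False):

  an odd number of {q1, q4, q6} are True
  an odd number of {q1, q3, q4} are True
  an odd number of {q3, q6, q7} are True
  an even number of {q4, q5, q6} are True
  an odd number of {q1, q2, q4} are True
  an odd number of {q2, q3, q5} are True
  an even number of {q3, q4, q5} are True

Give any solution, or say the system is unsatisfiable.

q1 = False, q2 = True, q3 = True, q4 = False, q5 = True, q6 = True, q7 = True

{q1, q4, q6}: 1 true → odd ✓
{q1, q3, q4}: 1 true → odd ✓
{q3, q6, q7}: 3 true → odd ✓
{q4, q5, q6}: 2 true → even ✓
{q1, q2, q4}: 1 true → odd ✓
{q2, q3, q5}: 3 true → odd ✓
{q3, q4, q5}: 2 true → even ✓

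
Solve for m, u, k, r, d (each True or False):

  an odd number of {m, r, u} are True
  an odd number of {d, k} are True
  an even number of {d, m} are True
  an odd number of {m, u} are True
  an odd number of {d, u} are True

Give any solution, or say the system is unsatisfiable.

m = True, u = False, k = False, r = False, d = True

{m, r, u}: 1 true → odd ✓
{d, k}: 1 true → odd ✓
{d, m}: 2 true → even ✓
{m, u}: 1 true → odd ✓
{d, u}: 1 true → odd ✓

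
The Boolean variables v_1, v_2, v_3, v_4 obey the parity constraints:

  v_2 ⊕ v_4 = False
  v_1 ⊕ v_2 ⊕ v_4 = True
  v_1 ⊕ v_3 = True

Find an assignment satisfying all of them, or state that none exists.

v_1=T, v_2=T, v_3=F, v_4=T

v_2 ⊕ v_4 = T ⊕ T = False ✓
v_1 ⊕ v_2 ⊕ v_4 = T ⊕ T ⊕ T = True ✓
v_1 ⊕ v_3 = T ⊕ F = True ✓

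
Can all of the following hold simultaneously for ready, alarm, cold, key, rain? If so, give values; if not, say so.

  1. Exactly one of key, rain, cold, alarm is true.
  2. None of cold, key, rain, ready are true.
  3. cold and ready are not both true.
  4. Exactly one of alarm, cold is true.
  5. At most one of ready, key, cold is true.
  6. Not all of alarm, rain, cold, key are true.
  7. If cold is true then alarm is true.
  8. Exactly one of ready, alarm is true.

ready: False, alarm: True, cold: False, key: False, rain: False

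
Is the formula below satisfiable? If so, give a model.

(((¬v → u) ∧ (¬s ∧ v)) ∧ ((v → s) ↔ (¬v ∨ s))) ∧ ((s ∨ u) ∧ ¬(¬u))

s: False; u: True; v: True

  ((¬v → u) ∧ (¬s ∧ v)) ∧ ((v → s) ↔ (¬v ∨ s)) = True
    (¬v → u) ∧ (¬s ∧ v) = True
      ¬v → u = True
        ¬v = False
      ¬s ∧ v = True
        ¬s = True
    (v → s) ↔ (¬v ∨ s) = True
      v → s = False
      ¬v ∨ s = False
        ¬v = False
  (s ∨ u) ∧ ¬(¬u) = True
    s ∨ u = True
    ¬(¬u) = True
      ¬u = False
Both conjuncts True, so the formula holds.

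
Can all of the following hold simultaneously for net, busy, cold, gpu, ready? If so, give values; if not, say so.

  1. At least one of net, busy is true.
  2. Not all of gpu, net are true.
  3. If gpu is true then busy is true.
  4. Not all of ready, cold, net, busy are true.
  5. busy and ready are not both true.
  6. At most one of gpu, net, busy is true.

net=F, busy=T, cold=T, gpu=F, ready=F

  (1) {net, busy}: 1 true — at least one ✓
  (2) {gpu, net}: 0/2 true — not all ✓
  (3) gpu=F ⇒ busy: vacuous ✓
  (4) {ready, cold, net, busy}: 2/4 true — not all ✓
  (5) busy=T, ready=F — not both ✓
  (6) {gpu, net, busy}: 1 true — at most one ✓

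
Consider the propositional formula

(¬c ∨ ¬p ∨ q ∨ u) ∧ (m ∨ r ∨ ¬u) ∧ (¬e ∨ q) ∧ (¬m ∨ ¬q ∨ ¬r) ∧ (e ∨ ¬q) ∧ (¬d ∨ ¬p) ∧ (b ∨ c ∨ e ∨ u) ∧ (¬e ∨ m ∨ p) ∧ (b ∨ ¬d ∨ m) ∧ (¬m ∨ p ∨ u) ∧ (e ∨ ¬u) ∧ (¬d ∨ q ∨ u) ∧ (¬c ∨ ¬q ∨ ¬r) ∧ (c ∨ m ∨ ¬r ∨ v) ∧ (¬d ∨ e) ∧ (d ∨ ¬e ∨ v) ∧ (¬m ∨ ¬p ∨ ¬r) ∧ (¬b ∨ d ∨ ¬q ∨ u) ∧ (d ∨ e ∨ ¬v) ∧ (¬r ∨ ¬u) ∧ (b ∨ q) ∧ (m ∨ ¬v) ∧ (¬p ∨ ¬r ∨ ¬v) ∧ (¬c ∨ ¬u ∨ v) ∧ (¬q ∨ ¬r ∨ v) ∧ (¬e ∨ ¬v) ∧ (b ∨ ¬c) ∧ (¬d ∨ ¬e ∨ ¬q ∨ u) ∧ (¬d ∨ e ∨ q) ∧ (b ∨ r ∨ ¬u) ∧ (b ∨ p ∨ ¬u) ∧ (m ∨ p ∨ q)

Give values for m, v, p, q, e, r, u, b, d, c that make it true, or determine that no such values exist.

Set m = True.
Set v = False.
Set p = False.
  then (¬m ∨ p ∨ u) forces u = True.
  then (e ∨ ¬u) forces e = True.
  then (d ∨ ¬e ∨ v) forces d = True.
  then (¬r ∨ ¬u) forces r = False.
  then (¬c ∨ ¬u ∨ v) forces c = False.
  then (b ∨ r ∨ ¬u) forces b = True.
  then (¬e ∨ q) forces q = True.
All clauses satisfied.

m=T; v=F; p=F; q=T; e=T; r=F; u=T; b=T; d=T; c=F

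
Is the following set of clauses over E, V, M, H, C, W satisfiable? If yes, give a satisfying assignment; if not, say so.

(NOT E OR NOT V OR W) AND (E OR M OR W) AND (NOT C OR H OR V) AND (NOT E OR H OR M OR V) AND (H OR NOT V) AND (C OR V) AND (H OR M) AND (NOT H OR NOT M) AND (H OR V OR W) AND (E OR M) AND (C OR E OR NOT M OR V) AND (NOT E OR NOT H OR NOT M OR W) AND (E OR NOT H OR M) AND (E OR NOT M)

E = True, V = False, M = False, H = True, C = True, W = False

Set E = True.
Set V = False.
  then (C OR V) forces C = True.
  then (NOT C OR H OR V) forces H = True.
  then (NOT H OR NOT M) forces M = False.
Set W = False.
All clauses satisfied.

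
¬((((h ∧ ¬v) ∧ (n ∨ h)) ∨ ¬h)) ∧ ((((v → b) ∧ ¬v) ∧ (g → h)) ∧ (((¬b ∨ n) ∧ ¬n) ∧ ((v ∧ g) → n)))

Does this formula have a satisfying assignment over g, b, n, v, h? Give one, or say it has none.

Case v = True: the conjunct ¬v is False.
Case v = False: the formula simplifies to ¬(((h ∧ (n ∨ h)) ∨ ¬h)) ∧ ((g → h) ∧ ((¬b ∨ n) ∧ ¬n)).
  h = True: the conjunct ¬(((h ∧ (n ∨ h)) ∨ ¬h)) becomes ¬((True ∨ False)) = False.
  h = False: the conjunct ¬(((h ∧ (n ∨ h)) ∨ ¬h)) becomes ¬((False ∨ True)) = False.
Both cases fail — unsatisfiable.

No satisfying assignment exists.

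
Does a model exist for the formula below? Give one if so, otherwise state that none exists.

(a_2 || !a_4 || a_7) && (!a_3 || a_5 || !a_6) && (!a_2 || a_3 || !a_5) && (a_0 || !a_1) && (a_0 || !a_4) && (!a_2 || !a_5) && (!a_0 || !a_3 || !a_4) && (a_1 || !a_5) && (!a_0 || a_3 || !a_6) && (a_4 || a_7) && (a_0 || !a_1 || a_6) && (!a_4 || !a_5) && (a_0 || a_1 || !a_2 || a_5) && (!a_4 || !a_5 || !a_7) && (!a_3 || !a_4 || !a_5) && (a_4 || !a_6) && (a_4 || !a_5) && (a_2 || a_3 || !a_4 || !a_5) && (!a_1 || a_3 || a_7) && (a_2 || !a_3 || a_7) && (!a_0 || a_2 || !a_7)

a_0 = True; a_1 = False; a_2 = True; a_3 = False; a_4 = True; a_5 = False; a_6 = False; a_7 = False

Set a_0 = True.
Set a_1 = False.
  then (a_1 || !a_5) forces a_5 = False.
Try a_2 = False:
  (!a_0 || a_2 || !a_7) forces a_7 = False.
  (a_2 || !a_4 || a_7) forces a_4 = False.
  clause (a_4 || a_7) is falsified — backtrack.
So a_2 = True.
Set a_3 = False.
  then (!a_0 || a_3 || !a_6) forces a_6 = False.
Set a_4 = True.
Set a_7 = False.
All clauses satisfied.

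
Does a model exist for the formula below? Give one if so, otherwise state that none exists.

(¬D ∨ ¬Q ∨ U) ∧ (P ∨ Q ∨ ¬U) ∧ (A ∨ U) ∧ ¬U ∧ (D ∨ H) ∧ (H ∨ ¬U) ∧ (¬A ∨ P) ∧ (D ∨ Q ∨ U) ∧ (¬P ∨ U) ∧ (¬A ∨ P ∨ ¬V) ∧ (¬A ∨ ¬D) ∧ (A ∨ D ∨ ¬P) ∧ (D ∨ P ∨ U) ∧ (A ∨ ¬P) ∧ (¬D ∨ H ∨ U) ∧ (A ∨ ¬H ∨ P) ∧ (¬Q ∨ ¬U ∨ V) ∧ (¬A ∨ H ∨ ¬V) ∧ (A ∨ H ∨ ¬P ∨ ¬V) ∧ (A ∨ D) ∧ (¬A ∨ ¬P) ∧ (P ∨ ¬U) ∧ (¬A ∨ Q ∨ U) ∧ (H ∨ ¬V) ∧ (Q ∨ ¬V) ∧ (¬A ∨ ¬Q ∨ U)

Unsatisfiable

Case U = True:
  Clause (¬U) is falsified — contradiction.
Case U = False:
  (A ∨ U) forces A = True.
  (¬A ∨ P) forces P = True.
  Clause (¬P ∨ U) is falsified — contradiction.
Both cases fail, so the formula is unsatisfiable.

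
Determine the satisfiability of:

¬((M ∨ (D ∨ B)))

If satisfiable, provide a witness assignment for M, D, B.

M = False, D = False, B = False

  ¬((M ∨ (D ∨ B))) = True
    M ∨ (D ∨ B) = False
      D ∨ B = False
The formula evaluates to True.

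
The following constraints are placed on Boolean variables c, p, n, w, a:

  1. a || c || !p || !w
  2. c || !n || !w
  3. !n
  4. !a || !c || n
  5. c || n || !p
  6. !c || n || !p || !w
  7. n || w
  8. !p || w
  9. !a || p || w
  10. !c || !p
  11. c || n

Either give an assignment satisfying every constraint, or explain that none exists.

c=T; p=F; n=F; w=T; a=F

Unit clause (!n) forces n = False.
In (n || w) only w is left, so w = True.
In (c || n) only c is left, so c = True.
In (!a || !c || n) only !a is left, so a = False.
In (!c || n || !p || !w) only !p is left, so p = False.
All clauses satisfied.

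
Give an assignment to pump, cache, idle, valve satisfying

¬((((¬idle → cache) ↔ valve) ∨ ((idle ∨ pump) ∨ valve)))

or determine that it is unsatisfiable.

pump = False, cache = True, idle = False, valve = False

  ¬((((¬idle → cache) ↔ valve) ∨ ((idle ∨ pump) ∨ valve))) = True
    ((¬idle → cache) ↔ valve) ∨ ((idle ∨ pump) ∨ valve) = False
      (¬idle → cache) ↔ valve = False
        ¬idle → cache = True
          ¬idle = True
      (idle ∨ pump) ∨ valve = False
        idle ∨ pump = False
The formula evaluates to True.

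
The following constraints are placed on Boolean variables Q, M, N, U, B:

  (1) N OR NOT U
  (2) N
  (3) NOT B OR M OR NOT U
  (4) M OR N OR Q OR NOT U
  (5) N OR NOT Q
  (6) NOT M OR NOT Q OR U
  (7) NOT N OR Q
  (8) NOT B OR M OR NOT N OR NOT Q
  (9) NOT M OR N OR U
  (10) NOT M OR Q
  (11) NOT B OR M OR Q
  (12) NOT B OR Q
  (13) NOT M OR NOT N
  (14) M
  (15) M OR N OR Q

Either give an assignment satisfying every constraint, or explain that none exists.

Unsatisfiable — no assignment works.

Case M = True:
  (N) forces N = True.
  Clause (NOT M OR NOT N) is falsified — contradiction.
Case M = False:
  Clause (M) is falsified — contradiction.
Both cases fail, so the formula is unsatisfiable.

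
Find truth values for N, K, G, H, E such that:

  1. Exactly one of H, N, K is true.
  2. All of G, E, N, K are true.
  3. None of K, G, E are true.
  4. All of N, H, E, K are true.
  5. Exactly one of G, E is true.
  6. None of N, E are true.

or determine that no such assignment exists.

Case N = True:
  Constraint (6) is violated (N=T) — contradiction.
Case N = False:
  Constraint (2) is violated (N=F) — contradiction.
Both cases fail — unsatisfiable.

Unsatisfiable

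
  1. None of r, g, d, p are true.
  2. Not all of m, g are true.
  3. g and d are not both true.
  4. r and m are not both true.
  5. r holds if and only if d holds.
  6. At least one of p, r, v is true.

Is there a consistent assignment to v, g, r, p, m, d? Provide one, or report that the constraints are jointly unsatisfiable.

v: True; g: False; r: False; p: False; m: True; d: False

  (1) {r, g, d, p}: 0 true — none ✓
  (2) {m, g}: 1/2 true — not all ✓
  (3) g=F, d=F — not both ✓
  (4) r=F, m=T — not both ✓
  (5) r=F, d=F — same ✓
  (6) {p, r, v}: 1 true — at least one ✓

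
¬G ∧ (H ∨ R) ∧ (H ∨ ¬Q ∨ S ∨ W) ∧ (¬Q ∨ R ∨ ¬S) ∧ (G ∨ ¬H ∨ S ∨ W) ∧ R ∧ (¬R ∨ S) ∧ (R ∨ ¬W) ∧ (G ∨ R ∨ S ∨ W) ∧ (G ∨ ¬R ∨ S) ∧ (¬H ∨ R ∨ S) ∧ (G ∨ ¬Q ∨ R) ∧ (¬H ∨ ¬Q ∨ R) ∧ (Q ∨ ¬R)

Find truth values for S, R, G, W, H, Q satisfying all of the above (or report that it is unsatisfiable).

S: True; R: True; G: False; W: True; H: False; Q: True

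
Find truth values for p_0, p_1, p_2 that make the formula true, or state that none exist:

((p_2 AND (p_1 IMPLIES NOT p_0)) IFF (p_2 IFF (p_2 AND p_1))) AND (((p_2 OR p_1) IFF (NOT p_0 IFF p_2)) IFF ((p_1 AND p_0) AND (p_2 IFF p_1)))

Unsatisfiable

Case p_2 = True: the formula simplifies to ((p_1 IMPLIES NOT p_0) IFF p_1) AND (NOT p_0 IFF ((p_1 AND p_0) AND p_1)).
  p_1 = True: simplifies to NOT p_0 AND (NOT p_0 IFF p_0).
    p_0 = True: the conjunct NOT p_0 is False.
    p_0 = False: the conjunct NOT p_0 IFF p_0 becomes NOT False IFF False = False.
  p_1 = False: the conjunct (p_1 IMPLIES NOT p_0) IFF p_1 becomes (False IMPLIES NOT p_0) IFF False = False.
Case p_2 = False: the conjunct (p_2 AND (p_1 IMPLIES NOT p_0)) IFF (p_2 IFF (p_2 AND p_1)) becomes (False AND (p_1 IMPLIES NOT p_0)) IFF (False IFF False) = False.
Both cases fail — unsatisfiable.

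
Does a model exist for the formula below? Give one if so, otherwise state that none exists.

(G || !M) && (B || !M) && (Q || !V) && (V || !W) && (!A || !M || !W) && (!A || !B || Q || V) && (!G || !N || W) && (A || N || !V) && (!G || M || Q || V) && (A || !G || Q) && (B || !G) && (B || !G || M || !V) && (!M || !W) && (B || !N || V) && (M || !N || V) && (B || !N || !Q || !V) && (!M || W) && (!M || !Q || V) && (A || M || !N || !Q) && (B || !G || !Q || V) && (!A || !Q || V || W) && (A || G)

V=T; A=T; N=T; B=T; M=F; W=T; G=F; Q=T

Set V = True.
  then (Q || !V) forces Q = True.
Set A = True.
Set N = True.
  then (B || !N || !Q || !V) forces B = True.
Try M = True:
  (G || !M) forces G = True.
  (!A || !M || !W) forces W = False.
  clause (!G || !N || W) is falsified — backtrack.
So M = False.
Set W = True.
Set G = False.
All clauses satisfied.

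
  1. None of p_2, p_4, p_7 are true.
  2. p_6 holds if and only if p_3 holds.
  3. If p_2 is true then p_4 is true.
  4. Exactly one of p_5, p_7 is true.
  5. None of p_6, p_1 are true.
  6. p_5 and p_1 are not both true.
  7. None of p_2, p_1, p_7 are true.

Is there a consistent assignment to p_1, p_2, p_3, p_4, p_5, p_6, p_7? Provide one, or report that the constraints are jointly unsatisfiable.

p_1 = False, p_2 = False, p_3 = False, p_4 = False, p_5 = True, p_6 = False, p_7 = False

  (1) {p_2, p_4, p_7}: 0 true — none ✓
  (2) p_6=F, p_3=F — same ✓
  (3) p_2=F ⇒ p_4: vacuous ✓
  (4) {p_5, p_7}: 1 true — exactly one ✓
  (5) {p_6, p_1}: 0 true — none ✓
  (6) p_5=T, p_1=F — not both ✓
  (7) {p_2, p_1, p_7}: 0 true — none ✓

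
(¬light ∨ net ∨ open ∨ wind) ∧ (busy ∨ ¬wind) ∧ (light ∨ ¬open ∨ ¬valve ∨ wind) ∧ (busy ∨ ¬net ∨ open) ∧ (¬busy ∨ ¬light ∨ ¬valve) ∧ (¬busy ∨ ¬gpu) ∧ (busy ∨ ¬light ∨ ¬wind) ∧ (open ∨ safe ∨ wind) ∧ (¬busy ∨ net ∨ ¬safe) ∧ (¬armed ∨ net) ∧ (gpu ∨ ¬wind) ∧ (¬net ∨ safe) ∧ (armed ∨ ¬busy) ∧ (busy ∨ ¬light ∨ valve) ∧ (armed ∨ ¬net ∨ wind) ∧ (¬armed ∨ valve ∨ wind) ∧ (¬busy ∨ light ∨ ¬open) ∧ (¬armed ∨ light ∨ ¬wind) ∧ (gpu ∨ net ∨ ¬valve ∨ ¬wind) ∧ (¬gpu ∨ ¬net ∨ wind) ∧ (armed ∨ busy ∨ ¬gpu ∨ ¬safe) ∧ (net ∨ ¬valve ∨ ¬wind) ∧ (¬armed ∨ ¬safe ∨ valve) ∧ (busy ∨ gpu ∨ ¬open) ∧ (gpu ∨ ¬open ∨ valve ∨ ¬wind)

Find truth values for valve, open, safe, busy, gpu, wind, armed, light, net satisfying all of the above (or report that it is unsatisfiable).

Set valve = False.
Set open = False.
Try safe = False:
  (open ∨ safe ∨ wind) forces wind = True.
  (busy ∨ ¬wind) forces busy = True.
  (¬busy ∨ ¬gpu) forces gpu = False.
  clause (gpu ∨ ¬wind) is falsified — backtrack.
So safe = True.
  then (¬armed ∨ ¬safe ∨ valve) forces armed = False.
  then (armed ∨ ¬busy) forces busy = False.
  then (busy ∨ ¬light ∨ valve) forces light = False.
  then (armed ∨ busy ∨ ¬gpu ∨ ¬safe) forces gpu = False.
  then (busy ∨ ¬wind) forces wind = False.
  then (busy ∨ ¬net ∨ open) forces net = False.
All clauses satisfied.

valve=F, open=F, safe=T, busy=F, gpu=F, wind=F, armed=F, light=F, net=F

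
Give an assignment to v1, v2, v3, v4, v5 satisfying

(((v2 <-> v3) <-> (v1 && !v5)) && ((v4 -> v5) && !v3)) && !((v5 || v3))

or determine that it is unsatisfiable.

v1=F, v2=T, v3=F, v4=F, v5=F

  ((v2 <-> v3) <-> (v1 && !v5)) && ((v4 -> v5) && !v3) = True
    (v2 <-> v3) <-> (v1 && !v5) = True
      v2 <-> v3 = False
      v1 && !v5 = False
        !v5 = True
    (v4 -> v5) && !v3 = True
      v4 -> v5 = True
      !v3 = True
  !((v5 || v3)) = True
    v5 || v3 = False
Both conjuncts True, so the formula holds.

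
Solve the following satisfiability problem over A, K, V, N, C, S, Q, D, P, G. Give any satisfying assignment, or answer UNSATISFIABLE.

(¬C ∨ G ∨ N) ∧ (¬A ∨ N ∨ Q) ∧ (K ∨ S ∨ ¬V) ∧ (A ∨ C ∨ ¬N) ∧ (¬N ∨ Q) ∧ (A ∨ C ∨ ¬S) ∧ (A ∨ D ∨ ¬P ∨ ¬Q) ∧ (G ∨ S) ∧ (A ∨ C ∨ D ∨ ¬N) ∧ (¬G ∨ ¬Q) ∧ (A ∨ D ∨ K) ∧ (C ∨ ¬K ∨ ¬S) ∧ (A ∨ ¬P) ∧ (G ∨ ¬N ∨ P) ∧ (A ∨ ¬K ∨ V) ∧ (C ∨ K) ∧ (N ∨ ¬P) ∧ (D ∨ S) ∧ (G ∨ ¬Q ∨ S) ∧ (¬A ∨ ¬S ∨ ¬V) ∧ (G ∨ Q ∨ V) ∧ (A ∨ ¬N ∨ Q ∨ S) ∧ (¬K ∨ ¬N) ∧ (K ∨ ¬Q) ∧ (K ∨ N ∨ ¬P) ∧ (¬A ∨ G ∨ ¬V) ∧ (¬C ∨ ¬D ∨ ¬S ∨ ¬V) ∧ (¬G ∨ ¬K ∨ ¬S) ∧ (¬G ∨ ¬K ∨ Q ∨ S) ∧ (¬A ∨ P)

A: False; K: False; V: False; N: False; C: True; S: False; Q: False; D: True; P: False; G: True

Set A = False.
  then (A ∨ ¬P) forces P = False.
Set K = False.
  then (A ∨ D ∨ K) forces D = True.
  then (C ∨ K) forces C = True.
  then (K ∨ ¬Q) forces Q = False.
  then (¬N ∨ Q) forces N = False.
  then (¬C ∨ G ∨ N) forces G = True.
Try V = True:
  (K ∨ S ∨ ¬V) forces S = True.
  clause (¬C ∨ ¬D ∨ ¬S ∨ ¬V) is falsified — backtrack.
So V = False.
Set S = False.
All clauses satisfied.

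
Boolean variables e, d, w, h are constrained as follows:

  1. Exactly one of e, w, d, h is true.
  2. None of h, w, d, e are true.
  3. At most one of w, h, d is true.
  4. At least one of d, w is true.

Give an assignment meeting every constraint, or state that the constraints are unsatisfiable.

The formula is unsatisfiable.

Case d = True:
  Constraint (2) is violated (d=T) — contradiction.
Case d = False:
  (2) forces h = False.
  (2) forces w = False.
  Constraint (4) is violated (d=F, w=F) — contradiction.
Both cases fail — unsatisfiable.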